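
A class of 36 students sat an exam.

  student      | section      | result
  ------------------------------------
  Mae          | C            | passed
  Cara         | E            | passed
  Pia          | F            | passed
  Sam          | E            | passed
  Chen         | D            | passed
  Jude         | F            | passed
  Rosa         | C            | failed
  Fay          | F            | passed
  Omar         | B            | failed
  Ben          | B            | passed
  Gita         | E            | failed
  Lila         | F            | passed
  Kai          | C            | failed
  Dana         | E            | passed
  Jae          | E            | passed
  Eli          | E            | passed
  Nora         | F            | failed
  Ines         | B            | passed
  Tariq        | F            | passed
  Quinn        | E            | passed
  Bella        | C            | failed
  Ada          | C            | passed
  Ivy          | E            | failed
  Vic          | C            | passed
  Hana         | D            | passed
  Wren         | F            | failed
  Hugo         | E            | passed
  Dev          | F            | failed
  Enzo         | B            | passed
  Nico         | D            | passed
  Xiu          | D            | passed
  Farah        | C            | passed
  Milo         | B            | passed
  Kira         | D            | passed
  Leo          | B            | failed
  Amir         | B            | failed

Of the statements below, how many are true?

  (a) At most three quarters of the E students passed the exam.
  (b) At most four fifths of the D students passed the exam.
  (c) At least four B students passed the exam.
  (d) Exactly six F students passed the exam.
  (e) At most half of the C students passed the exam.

(a) E: |A| = 9, |A ∩ B| = 7; needs |A ∩ B| / |A| ≤ 3/4 — false.
(b) D: |A| = 5, |A ∩ B| = 5; needs |A ∩ B| / |A| ≤ 4/5 — false.
(c) B: |A| = 7, |A ∩ B| = 4; needs |A ∩ B| ≥ 4 — true.
(d) F: |A| = 8, |A ∩ B| = 5; needs |A ∩ B| = 6 — false.
(e) C: |A| = 7, |A ∩ B| = 4; needs |A ∩ B| ≤ |A ∖ B| — false.

1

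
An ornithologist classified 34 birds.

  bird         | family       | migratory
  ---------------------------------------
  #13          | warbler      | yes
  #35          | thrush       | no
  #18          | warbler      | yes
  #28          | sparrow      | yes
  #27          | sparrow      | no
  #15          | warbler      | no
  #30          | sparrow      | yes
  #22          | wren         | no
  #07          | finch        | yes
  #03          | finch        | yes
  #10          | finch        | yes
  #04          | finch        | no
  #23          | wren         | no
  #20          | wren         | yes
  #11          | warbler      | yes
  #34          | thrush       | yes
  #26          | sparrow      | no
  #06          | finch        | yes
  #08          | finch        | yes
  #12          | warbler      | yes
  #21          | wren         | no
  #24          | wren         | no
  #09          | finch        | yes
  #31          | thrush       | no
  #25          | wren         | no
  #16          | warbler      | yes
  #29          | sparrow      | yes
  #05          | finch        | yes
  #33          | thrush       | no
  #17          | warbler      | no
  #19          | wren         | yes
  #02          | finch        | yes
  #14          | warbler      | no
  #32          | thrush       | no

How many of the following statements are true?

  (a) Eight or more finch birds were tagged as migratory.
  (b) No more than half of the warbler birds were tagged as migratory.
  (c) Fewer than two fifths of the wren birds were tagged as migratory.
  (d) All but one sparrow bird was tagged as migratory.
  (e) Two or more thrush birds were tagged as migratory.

2

(a) finch: |A| = 9, |A ∩ B| = 8; needs |A ∩ B| ≥ 8 — true.
(b) warbler: |A| = 8, |A ∩ B| = 5; needs |A ∩ B| ≤ |A ∖ B| — false.
(c) wren: |A| = 7, |A ∩ B| = 2; needs |A ∩ B| / |A| < 2/5 — true.
(d) sparrow: |A| = 5, |A ∩ B| = 3; needs |A ∖ B| = 1 — false.
(e) thrush: |A| = 5, |A ∩ B| = 1; needs |A ∩ B| ≥ 2 — false.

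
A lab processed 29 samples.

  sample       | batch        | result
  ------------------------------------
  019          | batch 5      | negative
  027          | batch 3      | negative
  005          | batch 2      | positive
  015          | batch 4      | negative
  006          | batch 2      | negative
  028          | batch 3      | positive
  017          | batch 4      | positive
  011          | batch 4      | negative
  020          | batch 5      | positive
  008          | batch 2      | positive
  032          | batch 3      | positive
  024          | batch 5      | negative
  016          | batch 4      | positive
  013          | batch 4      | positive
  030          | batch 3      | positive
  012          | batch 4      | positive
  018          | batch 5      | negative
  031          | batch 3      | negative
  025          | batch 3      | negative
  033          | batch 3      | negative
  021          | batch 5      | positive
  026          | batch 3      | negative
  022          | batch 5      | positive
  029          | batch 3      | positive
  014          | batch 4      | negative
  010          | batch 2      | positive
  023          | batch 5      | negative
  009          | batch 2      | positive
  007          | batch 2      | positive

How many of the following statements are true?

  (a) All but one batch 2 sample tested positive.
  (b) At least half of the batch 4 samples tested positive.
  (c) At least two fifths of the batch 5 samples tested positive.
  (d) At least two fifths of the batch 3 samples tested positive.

4

(a) batch 2: |A| = 6, |A ∩ B| = 5; needs |A ∖ B| = 1 — true.
(b) batch 4: |A| = 7, |A ∩ B| = 4; needs |A ∩ B| ≥ |A ∖ B| — true.
(c) batch 5: |A| = 7, |A ∩ B| = 3; needs |A ∩ B| / |A| ≥ 2/5 — true.
(d) batch 3: |A| = 9, |A ∩ B| = 4; needs |A ∩ B| / |A| ≥ 2/5 — true.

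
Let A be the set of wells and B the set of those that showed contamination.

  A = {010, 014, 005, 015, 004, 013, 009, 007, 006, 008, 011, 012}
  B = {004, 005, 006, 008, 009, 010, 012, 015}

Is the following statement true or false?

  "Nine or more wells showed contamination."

The determiner here denotes the relation: |A ∩ B| ≥ 9.
A (the restrictor) = {010, 014, 005, 015, 004, 013, 009, 007, 006, 008, 011, 012}, |A| = 12.
A ∩ B = {010, 005, 015, 004, 009, 006, 008, 012}, so |A ∩ B| = 8.
|A ∩ B| = 8, so the statement is false.

False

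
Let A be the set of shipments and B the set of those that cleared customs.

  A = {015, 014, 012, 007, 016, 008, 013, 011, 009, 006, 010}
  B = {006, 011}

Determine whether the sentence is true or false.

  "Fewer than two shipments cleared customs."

'Fewer than two shipments cleared customs' holds iff |A ∩ B| < 2.
A (the restrictor) = {015, 014, 012, 007, 016, 008, 013, 011, 009, 006, 010}, |A| = 11.
A ∩ B = {011, 006}, so |A ∩ B| = 2.
|A ∩ B| = 2, so the statement is false.

False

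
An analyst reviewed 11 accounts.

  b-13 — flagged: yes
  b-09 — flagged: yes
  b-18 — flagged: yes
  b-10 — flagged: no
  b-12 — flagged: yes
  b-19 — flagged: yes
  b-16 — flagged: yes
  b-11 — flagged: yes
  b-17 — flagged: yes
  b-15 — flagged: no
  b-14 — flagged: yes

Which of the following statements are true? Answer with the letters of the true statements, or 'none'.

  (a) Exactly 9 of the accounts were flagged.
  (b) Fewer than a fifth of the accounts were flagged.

|A| = 11, |A ∩ B| = 9, |A ∖ B| = 2.
(a) |A ∩ B| = 9: holds.
(b) |A ∩ B| / |A| < 1/5: fails.

(a)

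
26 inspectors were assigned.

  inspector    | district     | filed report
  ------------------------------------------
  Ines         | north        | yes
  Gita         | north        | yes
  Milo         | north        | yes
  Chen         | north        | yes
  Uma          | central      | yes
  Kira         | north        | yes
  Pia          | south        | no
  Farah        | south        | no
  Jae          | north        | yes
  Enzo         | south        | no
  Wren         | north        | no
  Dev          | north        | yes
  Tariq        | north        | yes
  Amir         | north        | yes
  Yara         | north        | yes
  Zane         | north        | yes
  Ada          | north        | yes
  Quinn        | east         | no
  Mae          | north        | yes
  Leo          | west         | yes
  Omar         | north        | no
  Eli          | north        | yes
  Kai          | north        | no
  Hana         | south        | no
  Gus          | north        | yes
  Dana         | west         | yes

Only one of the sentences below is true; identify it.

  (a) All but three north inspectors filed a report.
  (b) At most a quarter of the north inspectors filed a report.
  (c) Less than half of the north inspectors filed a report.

|A| = 18, |A ∩ B| = 15, |A ∖ B| = 3.
(a) requires |A ∖ B| = 3: true.
(b) requires |A ∩ B| / |A| ≤ 1/4: false.
(c) requires |A ∩ B| < |A ∖ B|: false.

(a)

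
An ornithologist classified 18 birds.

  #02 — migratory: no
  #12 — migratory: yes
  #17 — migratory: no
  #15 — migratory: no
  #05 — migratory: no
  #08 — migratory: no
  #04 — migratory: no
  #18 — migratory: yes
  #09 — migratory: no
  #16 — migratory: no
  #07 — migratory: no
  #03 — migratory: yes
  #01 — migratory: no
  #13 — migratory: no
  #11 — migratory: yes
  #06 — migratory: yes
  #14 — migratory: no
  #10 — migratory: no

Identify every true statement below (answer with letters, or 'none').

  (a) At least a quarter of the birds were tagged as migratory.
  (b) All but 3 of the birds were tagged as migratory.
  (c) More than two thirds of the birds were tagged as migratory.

|A| = 18, |A ∩ B| = 5, |A ∖ B| = 13.
(a) |A ∩ B| / |A| ≥ 1/4: holds.
(b) |A ∖ B| = 3: fails.
(c) |A ∩ B| / |A| > 2/3: fails.

(a)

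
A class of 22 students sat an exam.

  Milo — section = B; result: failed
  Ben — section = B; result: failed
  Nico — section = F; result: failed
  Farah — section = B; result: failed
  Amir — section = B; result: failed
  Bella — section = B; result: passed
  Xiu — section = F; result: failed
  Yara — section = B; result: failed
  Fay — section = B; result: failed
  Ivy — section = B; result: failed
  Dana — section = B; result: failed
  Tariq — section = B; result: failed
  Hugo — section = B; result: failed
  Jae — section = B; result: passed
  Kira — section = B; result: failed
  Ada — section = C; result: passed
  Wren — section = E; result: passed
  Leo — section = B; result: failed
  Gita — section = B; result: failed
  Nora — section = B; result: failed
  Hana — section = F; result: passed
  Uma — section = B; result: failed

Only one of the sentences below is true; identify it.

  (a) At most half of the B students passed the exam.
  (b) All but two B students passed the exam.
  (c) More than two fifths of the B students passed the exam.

|A| = 17, |A ∩ B| = 2, |A ∖ B| = 15.
(a) requires |A ∩ B| ≤ |A ∖ B|: true.
(b) requires |A ∖ B| = 2: false.
(c) requires |A ∩ B| / |A| > 2/5: false.

(a)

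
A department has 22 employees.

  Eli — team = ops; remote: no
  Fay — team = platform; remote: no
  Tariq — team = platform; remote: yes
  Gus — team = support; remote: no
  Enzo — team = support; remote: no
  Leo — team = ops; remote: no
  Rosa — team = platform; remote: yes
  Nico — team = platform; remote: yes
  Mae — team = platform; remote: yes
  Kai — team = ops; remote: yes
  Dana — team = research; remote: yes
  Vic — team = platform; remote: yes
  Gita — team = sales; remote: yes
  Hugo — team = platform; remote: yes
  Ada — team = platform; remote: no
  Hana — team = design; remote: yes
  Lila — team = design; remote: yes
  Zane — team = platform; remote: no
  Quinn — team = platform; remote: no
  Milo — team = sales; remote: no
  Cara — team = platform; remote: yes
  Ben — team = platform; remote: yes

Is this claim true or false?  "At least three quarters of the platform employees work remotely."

False

'At least three quarters of the platform employees work remotely' holds iff |A ∩ B| / |A| ≥ 3/4.
A (the restrictor) = {Fay, Tariq, Rosa, Nico, Mae, Vic, Hugo, Ada, Zane, Quinn, Cara, Ben}, |A| = 12.
A ∩ B = {Tariq, Rosa, Nico, Mae, Vic, Hugo, Cara, Ben}, so |A ∩ B| = 8.
A ∖ B = {Fay, Ada, Zane, Quinn}, so |A ∖ B| = 4.
|A ∩ B|/|A| = 8/12, so the statement is false.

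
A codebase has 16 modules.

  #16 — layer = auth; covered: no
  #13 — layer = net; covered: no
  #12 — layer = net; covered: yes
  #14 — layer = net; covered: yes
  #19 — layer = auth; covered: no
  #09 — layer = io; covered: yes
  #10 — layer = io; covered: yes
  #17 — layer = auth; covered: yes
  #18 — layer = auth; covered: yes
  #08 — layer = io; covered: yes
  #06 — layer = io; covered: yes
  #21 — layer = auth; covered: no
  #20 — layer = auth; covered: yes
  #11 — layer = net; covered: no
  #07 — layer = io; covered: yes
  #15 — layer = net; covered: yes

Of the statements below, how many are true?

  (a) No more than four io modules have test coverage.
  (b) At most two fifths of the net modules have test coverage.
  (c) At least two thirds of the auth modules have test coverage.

(a) io: |A| = 5, |A ∩ B| = 5; needs |A ∩ B| ≤ 4 — false.
(b) net: |A| = 5, |A ∩ B| = 3; needs |A ∩ B| / |A| ≤ 2/5 — false.
(c) auth: |A| = 6, |A ∩ B| = 3; needs |A ∩ B| / |A| ≥ 2/3 — false.

0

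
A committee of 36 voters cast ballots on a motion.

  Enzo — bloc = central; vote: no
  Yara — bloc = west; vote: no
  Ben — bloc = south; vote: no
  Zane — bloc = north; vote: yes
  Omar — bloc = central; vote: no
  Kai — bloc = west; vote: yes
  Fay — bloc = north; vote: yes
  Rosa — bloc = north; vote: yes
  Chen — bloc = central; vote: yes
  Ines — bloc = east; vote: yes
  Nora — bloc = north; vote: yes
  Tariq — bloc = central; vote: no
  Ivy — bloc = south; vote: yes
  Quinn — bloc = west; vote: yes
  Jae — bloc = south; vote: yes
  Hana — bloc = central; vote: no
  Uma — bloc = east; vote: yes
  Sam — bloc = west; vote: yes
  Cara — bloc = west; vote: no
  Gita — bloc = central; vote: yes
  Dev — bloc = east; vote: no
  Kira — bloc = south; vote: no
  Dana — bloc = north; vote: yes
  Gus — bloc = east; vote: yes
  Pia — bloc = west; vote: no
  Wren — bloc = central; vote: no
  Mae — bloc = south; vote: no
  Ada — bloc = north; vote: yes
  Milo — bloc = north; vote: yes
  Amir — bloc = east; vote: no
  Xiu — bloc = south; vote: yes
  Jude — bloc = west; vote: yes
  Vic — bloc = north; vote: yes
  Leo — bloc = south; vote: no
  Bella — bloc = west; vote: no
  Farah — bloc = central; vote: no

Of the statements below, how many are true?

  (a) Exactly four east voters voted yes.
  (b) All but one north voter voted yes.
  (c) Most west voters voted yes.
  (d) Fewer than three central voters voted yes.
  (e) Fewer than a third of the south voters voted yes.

1

(a) east: |A| = 5, |A ∩ B| = 3; needs |A ∩ B| = 4 — false.
(b) north: |A| = 8, |A ∩ B| = 8; needs |A ∖ B| = 1 — false.
(c) west: |A| = 8, |A ∩ B| = 4; needs |A ∩ B| > |A ∖ B| — false.
(d) central: |A| = 8, |A ∩ B| = 2; needs |A ∩ B| < 3 — true.
(e) south: |A| = 7, |A ∩ B| = 3; needs |A ∩ B| / |A| < 1/3 — false.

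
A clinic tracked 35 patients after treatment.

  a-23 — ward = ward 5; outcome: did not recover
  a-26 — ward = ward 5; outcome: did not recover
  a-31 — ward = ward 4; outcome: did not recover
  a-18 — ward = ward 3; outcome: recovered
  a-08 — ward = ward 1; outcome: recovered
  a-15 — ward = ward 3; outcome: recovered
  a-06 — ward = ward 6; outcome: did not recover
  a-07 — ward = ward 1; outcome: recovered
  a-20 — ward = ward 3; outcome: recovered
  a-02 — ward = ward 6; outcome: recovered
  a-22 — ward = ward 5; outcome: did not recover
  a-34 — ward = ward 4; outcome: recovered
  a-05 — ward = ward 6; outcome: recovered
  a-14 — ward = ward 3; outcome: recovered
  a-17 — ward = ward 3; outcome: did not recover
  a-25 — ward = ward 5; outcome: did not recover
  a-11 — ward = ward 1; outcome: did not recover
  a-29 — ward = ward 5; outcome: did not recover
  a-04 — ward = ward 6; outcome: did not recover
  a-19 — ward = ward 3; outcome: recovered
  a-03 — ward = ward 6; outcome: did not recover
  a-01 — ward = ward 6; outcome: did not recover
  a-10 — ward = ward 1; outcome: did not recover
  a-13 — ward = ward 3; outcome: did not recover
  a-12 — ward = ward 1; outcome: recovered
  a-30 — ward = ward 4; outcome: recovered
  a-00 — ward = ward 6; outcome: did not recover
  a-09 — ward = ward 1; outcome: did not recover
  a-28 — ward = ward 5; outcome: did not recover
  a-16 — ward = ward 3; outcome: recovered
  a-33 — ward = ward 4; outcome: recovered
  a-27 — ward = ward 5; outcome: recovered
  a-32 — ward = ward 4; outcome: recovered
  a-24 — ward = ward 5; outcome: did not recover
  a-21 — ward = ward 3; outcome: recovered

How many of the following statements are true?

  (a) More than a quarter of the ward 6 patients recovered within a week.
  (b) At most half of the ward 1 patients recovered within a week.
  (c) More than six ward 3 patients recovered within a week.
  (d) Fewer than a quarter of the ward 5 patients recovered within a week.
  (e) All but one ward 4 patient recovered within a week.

5

(a) ward 6: |A| = 7, |A ∩ B| = 2; needs |A ∩ B| / |A| > 1/4 — true.
(b) ward 1: |A| = 6, |A ∩ B| = 3; needs |A ∩ B| ≤ |A ∖ B| — true.
(c) ward 3: |A| = 9, |A ∩ B| = 7; needs |A ∩ B| > 6 — true.
(d) ward 5: |A| = 8, |A ∩ B| = 1; needs |A ∩ B| / |A| < 1/4 — true.
(e) ward 4: |A| = 5, |A ∩ B| = 4; needs |A ∖ B| = 1 — true.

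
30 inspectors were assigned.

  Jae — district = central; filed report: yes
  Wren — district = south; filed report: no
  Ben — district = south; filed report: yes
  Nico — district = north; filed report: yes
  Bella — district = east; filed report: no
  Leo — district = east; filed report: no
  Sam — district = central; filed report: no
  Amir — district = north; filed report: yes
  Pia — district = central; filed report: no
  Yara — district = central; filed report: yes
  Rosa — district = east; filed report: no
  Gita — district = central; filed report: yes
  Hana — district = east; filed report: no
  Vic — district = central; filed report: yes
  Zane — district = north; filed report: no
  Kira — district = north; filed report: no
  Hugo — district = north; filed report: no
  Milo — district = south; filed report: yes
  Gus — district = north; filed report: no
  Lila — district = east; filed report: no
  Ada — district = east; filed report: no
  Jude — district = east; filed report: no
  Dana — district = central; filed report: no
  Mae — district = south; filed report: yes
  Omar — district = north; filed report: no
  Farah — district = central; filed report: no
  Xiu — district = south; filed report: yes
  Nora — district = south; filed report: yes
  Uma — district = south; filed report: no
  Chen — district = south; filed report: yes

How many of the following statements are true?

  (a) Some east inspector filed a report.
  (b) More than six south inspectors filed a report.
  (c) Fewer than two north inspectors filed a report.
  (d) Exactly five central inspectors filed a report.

0

(a) east: |A| = 7, |A ∩ B| = 0; needs A ∩ B ≠ ∅ (|A ∩ B| ≥ 1) — false.
(b) south: |A| = 8, |A ∩ B| = 6; needs |A ∩ B| > 6 — false.
(c) north: |A| = 7, |A ∩ B| = 2; needs |A ∩ B| < 2 — false.
(d) central: |A| = 8, |A ∩ B| = 4; needs |A ∩ B| = 5 — false.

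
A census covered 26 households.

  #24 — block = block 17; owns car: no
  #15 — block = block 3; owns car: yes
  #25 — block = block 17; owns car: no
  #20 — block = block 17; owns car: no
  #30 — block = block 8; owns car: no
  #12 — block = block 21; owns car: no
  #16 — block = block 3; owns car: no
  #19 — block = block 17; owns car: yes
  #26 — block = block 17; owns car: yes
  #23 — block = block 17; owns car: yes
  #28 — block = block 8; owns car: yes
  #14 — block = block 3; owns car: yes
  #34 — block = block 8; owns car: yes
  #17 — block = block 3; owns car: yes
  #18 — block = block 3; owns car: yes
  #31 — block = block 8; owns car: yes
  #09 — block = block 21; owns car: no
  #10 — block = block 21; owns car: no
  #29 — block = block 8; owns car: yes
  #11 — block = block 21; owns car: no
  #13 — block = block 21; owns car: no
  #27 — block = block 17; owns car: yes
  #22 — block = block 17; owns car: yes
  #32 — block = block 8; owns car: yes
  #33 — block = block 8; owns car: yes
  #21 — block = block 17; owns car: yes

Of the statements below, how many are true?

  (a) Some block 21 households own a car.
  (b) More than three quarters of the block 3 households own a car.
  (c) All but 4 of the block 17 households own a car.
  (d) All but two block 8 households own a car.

(a) block 21: |A| = 5, |A ∩ B| = 0; needs A ∩ B ≠ ∅ (|A ∩ B| ≥ 1) — false.
(b) block 3: |A| = 5, |A ∩ B| = 4; needs |A ∩ B| / |A| > 3/4 — true.
(c) block 17: |A| = 9, |A ∩ B| = 6; needs |A ∖ B| = 4 — false.
(d) block 8: |A| = 7, |A ∩ B| = 6; needs |A ∖ B| = 2 — false.

1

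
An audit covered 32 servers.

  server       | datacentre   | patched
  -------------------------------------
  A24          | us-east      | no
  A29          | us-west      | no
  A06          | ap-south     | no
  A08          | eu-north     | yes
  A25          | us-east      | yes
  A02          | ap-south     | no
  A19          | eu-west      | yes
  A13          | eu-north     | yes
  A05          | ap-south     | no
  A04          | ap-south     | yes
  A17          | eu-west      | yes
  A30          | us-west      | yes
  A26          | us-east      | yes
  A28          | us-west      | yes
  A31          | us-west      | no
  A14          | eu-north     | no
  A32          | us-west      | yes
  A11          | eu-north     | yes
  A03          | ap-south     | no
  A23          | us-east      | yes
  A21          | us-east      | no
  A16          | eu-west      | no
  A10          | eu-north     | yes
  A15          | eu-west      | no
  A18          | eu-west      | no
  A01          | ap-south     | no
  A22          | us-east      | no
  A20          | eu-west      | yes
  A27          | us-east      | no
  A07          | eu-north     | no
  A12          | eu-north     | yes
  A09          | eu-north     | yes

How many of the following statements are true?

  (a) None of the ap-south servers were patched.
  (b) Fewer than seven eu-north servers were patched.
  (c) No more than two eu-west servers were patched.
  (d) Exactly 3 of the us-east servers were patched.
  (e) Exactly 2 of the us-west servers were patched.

(a) ap-south: |A| = 6, |A ∩ B| = 1; needs A ∩ B = ∅ (|A ∩ B| = 0) — false.
(b) eu-north: |A| = 8, |A ∩ B| = 6; needs |A ∩ B| < 7 — true.
(c) eu-west: |A| = 6, |A ∩ B| = 3; needs |A ∩ B| ≤ 2 — false.
(d) us-east: |A| = 7, |A ∩ B| = 3; needs |A ∩ B| = 3 — true.
(e) us-west: |A| = 5, |A ∩ B| = 3; needs |A ∩ B| = 2 — false.

2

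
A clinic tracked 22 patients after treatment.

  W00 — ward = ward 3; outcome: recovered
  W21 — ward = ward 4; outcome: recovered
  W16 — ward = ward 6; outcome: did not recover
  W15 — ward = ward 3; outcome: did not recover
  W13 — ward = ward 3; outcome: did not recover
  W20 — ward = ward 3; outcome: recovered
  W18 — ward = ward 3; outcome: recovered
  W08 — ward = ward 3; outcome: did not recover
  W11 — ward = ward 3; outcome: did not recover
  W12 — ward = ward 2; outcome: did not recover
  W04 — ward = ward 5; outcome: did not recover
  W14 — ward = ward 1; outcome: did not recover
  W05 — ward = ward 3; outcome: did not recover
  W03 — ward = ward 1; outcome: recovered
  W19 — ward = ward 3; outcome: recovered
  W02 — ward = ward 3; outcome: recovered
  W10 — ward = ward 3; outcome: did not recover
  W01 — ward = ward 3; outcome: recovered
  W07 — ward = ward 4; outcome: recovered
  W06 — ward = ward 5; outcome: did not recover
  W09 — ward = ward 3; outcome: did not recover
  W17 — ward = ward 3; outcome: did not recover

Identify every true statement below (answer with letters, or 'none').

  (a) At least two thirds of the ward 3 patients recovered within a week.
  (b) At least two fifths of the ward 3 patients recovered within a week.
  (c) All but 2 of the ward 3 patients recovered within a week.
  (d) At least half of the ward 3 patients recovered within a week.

(b)

|A| = 14, |A ∩ B| = 6, |A ∖ B| = 8.
(a) |A ∩ B| / |A| ≥ 2/3: fails.
(b) |A ∩ B| / |A| ≥ 2/5: holds.
(c) |A ∖ B| = 2: fails.
(d) |A ∩ B| ≥ |A ∖ B|: fails.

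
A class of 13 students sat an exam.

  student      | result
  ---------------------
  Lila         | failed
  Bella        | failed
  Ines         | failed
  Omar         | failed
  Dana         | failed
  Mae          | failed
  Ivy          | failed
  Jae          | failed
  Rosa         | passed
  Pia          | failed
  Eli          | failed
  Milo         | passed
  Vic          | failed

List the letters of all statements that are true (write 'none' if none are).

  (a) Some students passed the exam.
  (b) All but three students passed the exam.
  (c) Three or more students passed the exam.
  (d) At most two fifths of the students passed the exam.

(a), (d)

|A| = 13, |A ∩ B| = 2, |A ∖ B| = 11.
(a) A ∩ B ≠ ∅ (|A ∩ B| ≥ 1): holds.
(b) |A ∖ B| = 3: fails.
(c) |A ∩ B| ≥ 3: fails.
(d) |A ∩ B| / |A| ≤ 2/5: holds.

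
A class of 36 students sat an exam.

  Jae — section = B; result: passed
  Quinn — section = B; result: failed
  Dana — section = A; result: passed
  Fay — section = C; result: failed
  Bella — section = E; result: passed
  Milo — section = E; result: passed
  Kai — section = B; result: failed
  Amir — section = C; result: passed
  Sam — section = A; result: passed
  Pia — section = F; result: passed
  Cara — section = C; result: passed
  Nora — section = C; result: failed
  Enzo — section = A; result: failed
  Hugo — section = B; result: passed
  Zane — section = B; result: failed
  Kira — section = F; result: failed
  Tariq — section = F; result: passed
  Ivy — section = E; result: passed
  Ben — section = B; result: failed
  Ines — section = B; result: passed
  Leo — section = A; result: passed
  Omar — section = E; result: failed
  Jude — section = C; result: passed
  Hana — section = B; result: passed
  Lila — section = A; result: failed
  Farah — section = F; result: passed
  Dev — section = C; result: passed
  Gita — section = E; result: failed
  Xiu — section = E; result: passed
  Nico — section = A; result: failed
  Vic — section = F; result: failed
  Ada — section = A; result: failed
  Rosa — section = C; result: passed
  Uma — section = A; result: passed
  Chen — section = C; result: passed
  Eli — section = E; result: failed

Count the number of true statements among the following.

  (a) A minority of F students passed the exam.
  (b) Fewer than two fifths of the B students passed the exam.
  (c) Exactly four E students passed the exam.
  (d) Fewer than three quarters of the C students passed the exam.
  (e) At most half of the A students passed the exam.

(a) F: |A| = 5, |A ∩ B| = 3; needs |A ∩ B| < |A ∖ B| — false.
(b) B: |A| = 8, |A ∩ B| = 4; needs |A ∩ B| / |A| < 2/5 — false.
(c) E: |A| = 7, |A ∩ B| = 4; needs |A ∩ B| = 4 — true.
(d) C: |A| = 8, |A ∩ B| = 6; needs |A ∩ B| / |A| < 3/4 — false.
(e) A: |A| = 8, |A ∩ B| = 4; needs |A ∩ B| ≤ |A ∖ B| — true.

2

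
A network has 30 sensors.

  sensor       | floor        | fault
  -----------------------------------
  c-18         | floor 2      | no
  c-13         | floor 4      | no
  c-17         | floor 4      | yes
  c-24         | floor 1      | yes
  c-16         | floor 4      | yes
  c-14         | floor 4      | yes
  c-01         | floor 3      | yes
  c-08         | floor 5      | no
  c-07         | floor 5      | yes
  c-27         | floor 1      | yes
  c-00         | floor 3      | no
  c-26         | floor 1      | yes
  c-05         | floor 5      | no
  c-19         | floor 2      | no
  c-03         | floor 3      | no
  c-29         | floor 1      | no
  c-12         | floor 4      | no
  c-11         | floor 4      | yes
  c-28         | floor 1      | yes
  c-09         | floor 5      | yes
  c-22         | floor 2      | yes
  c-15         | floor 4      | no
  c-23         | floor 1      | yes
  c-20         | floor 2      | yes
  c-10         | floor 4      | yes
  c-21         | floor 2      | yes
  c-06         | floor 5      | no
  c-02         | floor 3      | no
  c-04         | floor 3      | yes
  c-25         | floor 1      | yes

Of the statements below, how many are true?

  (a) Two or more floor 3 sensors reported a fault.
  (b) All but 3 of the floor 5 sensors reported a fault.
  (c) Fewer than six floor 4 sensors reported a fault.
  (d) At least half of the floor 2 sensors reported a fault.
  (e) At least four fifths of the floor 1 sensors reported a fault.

5

(a) floor 3: |A| = 5, |A ∩ B| = 2; needs |A ∩ B| ≥ 2 — true.
(b) floor 5: |A| = 5, |A ∩ B| = 2; needs |A ∖ B| = 3 — true.
(c) floor 4: |A| = 8, |A ∩ B| = 5; needs |A ∩ B| < 6 — true.
(d) floor 2: |A| = 5, |A ∩ B| = 3; needs |A ∩ B| ≥ |A ∖ B| — true.
(e) floor 1: |A| = 7, |A ∩ B| = 6; needs |A ∩ B| / |A| ≥ 4/5 — true.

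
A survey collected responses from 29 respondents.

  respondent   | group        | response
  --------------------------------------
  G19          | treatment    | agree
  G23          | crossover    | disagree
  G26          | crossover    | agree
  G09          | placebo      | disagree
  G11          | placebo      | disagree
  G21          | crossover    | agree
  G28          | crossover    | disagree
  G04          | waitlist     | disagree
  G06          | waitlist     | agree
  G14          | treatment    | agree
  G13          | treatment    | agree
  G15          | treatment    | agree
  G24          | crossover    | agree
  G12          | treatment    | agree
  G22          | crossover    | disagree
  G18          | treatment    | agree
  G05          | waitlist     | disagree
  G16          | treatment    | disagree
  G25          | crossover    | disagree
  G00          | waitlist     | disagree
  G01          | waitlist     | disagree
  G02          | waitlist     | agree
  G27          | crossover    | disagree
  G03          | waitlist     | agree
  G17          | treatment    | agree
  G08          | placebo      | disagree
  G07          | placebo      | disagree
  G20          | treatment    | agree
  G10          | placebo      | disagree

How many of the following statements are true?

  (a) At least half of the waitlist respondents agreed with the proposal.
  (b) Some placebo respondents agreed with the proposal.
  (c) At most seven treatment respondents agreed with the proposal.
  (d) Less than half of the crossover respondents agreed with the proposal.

(a) waitlist: |A| = 7, |A ∩ B| = 3; needs |A ∩ B| ≥ |A ∖ B| — false.
(b) placebo: |A| = 5, |A ∩ B| = 0; needs A ∩ B ≠ ∅ (|A ∩ B| ≥ 1) — false.
(c) treatment: |A| = 9, |A ∩ B| = 8; needs |A ∩ B| ≤ 7 — false.
(d) crossover: |A| = 8, |A ∩ B| = 3; needs |A ∩ B| < |A ∖ B| — true.

1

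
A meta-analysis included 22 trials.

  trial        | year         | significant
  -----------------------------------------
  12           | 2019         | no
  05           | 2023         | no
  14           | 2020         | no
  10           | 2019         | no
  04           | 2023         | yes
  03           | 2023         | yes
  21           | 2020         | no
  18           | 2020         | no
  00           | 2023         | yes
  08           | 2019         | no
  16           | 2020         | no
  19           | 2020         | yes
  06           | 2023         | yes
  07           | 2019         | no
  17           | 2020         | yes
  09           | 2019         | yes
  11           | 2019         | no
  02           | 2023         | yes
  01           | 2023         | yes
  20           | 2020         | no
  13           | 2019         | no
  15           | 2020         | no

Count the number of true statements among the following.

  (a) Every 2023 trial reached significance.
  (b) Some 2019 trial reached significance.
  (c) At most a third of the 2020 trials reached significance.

2

(a) 2023: |A| = 7, |A ∩ B| = 6; needs A ⊆ B, i.e. every element of A is in B (|A ∖ B| = 0) — false.
(b) 2019: |A| = 7, |A ∩ B| = 1; needs A ∩ B ≠ ∅ (|A ∩ B| ≥ 1) — true.
(c) 2020: |A| = 8, |A ∩ B| = 2; needs |A ∩ B| / |A| ≤ 1/3 — true.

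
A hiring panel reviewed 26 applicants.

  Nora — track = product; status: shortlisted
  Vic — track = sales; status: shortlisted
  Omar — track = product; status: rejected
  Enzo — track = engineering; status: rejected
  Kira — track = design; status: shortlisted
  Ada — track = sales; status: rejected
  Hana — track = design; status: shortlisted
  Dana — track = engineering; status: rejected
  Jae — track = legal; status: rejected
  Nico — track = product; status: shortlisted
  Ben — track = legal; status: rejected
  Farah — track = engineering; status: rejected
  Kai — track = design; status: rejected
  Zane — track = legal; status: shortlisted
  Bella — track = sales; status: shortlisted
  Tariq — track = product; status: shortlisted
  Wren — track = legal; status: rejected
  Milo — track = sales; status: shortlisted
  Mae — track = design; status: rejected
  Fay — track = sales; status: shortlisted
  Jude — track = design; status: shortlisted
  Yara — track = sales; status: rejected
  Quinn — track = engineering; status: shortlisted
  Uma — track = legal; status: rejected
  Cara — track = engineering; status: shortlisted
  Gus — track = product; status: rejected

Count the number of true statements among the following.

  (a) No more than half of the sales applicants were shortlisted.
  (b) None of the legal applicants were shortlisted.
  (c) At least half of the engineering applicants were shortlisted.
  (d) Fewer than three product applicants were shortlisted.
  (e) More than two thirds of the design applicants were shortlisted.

0

(a) sales: |A| = 6, |A ∩ B| = 4; needs |A ∩ B| ≤ |A ∖ B| — false.
(b) legal: |A| = 5, |A ∩ B| = 1; needs A ∩ B = ∅ (|A ∩ B| = 0) — false.
(c) engineering: |A| = 5, |A ∩ B| = 2; needs |A ∩ B| ≥ |A ∖ B| — false.
(d) product: |A| = 5, |A ∩ B| = 3; needs |A ∩ B| < 3 — false.
(e) design: |A| = 5, |A ∩ B| = 3; needs |A ∩ B| / |A| > 2/3 — false.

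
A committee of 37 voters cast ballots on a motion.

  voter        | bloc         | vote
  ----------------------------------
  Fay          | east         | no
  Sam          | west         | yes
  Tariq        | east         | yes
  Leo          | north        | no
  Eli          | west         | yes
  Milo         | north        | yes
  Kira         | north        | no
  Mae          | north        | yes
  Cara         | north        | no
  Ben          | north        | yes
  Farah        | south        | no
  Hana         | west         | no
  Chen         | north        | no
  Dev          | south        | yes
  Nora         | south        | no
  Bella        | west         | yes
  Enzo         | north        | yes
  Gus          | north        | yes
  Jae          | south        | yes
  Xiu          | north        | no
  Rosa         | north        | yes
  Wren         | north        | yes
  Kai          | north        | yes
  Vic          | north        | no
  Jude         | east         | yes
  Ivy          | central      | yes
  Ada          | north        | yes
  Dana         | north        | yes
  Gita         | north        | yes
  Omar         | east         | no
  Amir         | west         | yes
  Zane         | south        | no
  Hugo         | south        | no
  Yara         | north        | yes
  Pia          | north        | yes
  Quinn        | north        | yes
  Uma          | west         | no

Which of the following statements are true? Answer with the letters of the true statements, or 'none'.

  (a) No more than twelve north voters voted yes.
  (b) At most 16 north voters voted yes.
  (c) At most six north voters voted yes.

(b)

|A| = 20, |A ∩ B| = 14, |A ∖ B| = 6.
(a) |A ∩ B| ≤ 12: fails.
(b) |A ∩ B| ≤ 16: holds.
(c) |A ∩ B| ≤ 6: fails.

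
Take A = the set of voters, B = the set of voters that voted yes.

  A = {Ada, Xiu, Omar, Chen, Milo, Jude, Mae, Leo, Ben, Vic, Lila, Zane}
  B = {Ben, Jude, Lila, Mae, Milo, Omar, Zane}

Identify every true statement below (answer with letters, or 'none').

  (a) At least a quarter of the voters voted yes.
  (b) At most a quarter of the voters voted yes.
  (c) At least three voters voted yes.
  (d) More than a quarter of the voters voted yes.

(a), (c), (d)

|A| = 12, |A ∩ B| = 7, |A ∖ B| = 5.
(a) |A ∩ B| / |A| ≥ 1/4: holds.
(b) |A ∩ B| / |A| ≤ 1/4: fails.
(c) |A ∩ B| ≥ 3: holds.
(d) |A ∩ B| / |A| > 1/4: holds.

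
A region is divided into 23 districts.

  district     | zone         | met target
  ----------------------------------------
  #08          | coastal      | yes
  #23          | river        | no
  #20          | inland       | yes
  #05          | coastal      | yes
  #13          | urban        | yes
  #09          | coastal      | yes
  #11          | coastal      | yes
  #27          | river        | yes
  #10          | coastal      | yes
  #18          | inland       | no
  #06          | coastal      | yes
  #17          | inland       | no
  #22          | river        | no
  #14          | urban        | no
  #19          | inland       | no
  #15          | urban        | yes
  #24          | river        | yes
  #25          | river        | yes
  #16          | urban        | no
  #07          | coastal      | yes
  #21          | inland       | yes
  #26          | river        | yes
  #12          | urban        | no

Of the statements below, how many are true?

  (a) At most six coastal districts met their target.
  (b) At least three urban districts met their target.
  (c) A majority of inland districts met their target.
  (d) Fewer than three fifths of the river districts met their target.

(a) coastal: |A| = 7, |A ∩ B| = 7; needs |A ∩ B| ≤ 6 — false.
(b) urban: |A| = 5, |A ∩ B| = 2; needs |A ∩ B| ≥ 3 — false.
(c) inland: |A| = 5, |A ∩ B| = 2; needs |A ∩ B| > |A ∖ B| — false.
(d) river: |A| = 6, |A ∩ B| = 4; needs |A ∩ B| / |A| < 3/5 — false.

0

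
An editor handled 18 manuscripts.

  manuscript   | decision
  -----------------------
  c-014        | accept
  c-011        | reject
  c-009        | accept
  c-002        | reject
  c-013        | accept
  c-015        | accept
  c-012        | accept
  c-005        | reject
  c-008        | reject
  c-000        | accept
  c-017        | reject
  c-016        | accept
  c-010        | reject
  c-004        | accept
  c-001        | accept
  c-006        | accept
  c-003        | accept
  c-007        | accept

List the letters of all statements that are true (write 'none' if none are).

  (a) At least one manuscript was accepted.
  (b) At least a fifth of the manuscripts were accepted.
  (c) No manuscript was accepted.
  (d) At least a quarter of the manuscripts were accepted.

(a), (b), (d)

|A| = 18, |A ∩ B| = 12, |A ∖ B| = 6.
(a) A ∩ B ≠ ∅ (|A ∩ B| ≥ 1): holds.
(b) |A ∩ B| / |A| ≥ 1/5: holds.
(c) A ∩ B = ∅ (|A ∩ B| = 0): fails.
(d) |A ∩ B| / |A| ≥ 1/4: holds.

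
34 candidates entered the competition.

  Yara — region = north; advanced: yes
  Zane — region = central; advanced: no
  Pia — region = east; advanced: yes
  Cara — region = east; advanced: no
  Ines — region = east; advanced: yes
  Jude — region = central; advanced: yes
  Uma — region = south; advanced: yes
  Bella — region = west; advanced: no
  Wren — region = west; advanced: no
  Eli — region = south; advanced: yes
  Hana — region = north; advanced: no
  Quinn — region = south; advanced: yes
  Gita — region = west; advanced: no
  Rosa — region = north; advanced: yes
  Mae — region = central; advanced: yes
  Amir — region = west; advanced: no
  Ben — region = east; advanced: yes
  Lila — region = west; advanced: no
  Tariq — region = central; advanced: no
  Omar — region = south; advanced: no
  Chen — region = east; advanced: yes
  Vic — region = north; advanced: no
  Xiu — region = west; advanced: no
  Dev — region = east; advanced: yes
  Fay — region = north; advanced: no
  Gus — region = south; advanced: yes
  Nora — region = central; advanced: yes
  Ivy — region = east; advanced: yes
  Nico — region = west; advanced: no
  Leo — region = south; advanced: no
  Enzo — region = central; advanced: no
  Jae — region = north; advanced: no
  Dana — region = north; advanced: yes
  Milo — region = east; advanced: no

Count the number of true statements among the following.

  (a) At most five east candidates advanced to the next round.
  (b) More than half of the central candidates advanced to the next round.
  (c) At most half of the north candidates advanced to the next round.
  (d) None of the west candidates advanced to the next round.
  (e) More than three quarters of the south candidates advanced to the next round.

(a) east: |A| = 8, |A ∩ B| = 6; needs |A ∩ B| ≤ 5 — false.
(b) central: |A| = 6, |A ∩ B| = 3; needs |A ∩ B| > |A ∖ B| — false.
(c) north: |A| = 7, |A ∩ B| = 3; needs |A ∩ B| ≤ |A ∖ B| — true.
(d) west: |A| = 7, |A ∩ B| = 0; needs A ∩ B = ∅ (|A ∩ B| = 0) — true.
(e) south: |A| = 6, |A ∩ B| = 4; needs |A ∩ B| / |A| > 3/4 — false.

2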